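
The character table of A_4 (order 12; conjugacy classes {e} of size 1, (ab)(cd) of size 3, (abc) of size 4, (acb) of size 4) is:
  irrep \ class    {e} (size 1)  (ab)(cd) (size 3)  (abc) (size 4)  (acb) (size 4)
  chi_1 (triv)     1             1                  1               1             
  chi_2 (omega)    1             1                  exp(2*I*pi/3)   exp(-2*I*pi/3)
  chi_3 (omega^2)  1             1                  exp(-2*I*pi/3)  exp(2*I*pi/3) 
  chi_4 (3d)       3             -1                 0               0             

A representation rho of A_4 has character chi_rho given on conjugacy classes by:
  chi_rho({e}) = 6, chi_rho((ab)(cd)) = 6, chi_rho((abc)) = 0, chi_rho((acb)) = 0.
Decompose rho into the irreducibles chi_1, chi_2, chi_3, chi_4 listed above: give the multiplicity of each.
Multiplicities: chi_1: 2, chi_2: 2, chi_3: 2, chi_4: 0.

Explanation: Use <chi_rho, chi> = (1/|G|) sum_C |C| * chi_rho(C) * conj(chi(C)) with |G| = 12 for each irreducible chi in the table:
  <chi_rho, chi_1> = (1/12)[1*(6)*conj(1) + 3*(6)*conj(1) + 4*(0)*conj(1) + 4*(0)*conj(1)]
      = (1/12)[(6) + (18) + (0) + (0)] = 24/12 = 2
  <chi_rho, chi_2> = (1/12)[1*(6)*conj(1) + 3*(6)*conj(1) + 4*(0)*conj(exp(2*I*pi/3)) + 4*(0)*conj(exp(-2*I*pi/3))]
      = (1/12)[(6) + (18) + (0) + (0)] = 24/12 = 2
  <chi_rho, chi_3> = (1/12)[1*(6)*conj(1) + 3*(6)*conj(1) + 4*(0)*conj(exp(-2*I*pi/3)) + 4*(0)*conj(exp(2*I*pi/3))]
      = (1/12)[(6) + (18) + (0) + (0)] = 24/12 = 2
  <chi_rho, chi_4> = (1/12)[1*(6)*conj(3) + 3*(6)*conj(-1) + 4*(0)*conj(0) + 4*(0)*conj(0)]
      = (1/12)[(18) + (-18) + (0) + (0)] = 0/12 = 0
(Exp terms are combined using exp(i*s)*conj(exp(i*t)) = exp(i*(s-t)), and sums of them are collapsed using the identity that for every m > 1 the m distinct m-th roots of unity sum to 0, e.g. 1 + exp(2*I*pi/3) + exp(-2*I*pi/3) = 0.)
Dimension check: dim(rho) = sum (mult * dim) = 2*1 + 2*1 + 2*1 + 0*3 = 6 = chi_rho(e) = 6.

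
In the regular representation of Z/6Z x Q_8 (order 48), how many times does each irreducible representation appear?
Each irreducible V_i of dimension d_i appears with multiplicity d_i, i.e. rho_reg = (direct sum over all irreducibles V_i) d_i V_i. The irreducible dimensions for Z/6Z x Q_8 are 1, 1, 1, 1, 1, 1, 1, 1, 1, 1, 1, 1, 1, 1, 1, 1, 1, 1, 1, 1, 1, 1, 1, 1, 2, 2, 2, 2, 2, 2: 24 irreducibles of dimension 1, each with multiplicity 1; 6 irreducibles of dimension 2, each with multiplicity 2. Total dimension 24*1*1 + 6*2*2 = 48 = |G|.

Proof sketch: General theorem: in the regular representation of a finite group G, each irreducible appears with multiplicity equal to its dimension. Check: dim(rho_reg) = sum d_i^2 = 1 + 1 + 1 + 1 + 1 + 1 + 1 + 1 + 1 + 1 + 1 + 1 + 1 + 1 + 1 + 1 + 1 + 1 + 1 + 1 + 1 + 1 + 1 + 1 + 4 + 4 + 4 + 4 + 4 + 4 = 48 = |G|.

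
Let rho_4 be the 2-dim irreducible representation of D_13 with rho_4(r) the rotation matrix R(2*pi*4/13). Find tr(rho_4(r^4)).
chi_{rho_4}(r^4) = 2*cos(2*pi*4*4/13) = 2*cos(32*pi/13)

Argument: rho_4(r^4) is rotation by angle 2*pi*4*4/13, whose trace is 2*cos(2*pi*4*4/13) = 2*cos(32*pi/13).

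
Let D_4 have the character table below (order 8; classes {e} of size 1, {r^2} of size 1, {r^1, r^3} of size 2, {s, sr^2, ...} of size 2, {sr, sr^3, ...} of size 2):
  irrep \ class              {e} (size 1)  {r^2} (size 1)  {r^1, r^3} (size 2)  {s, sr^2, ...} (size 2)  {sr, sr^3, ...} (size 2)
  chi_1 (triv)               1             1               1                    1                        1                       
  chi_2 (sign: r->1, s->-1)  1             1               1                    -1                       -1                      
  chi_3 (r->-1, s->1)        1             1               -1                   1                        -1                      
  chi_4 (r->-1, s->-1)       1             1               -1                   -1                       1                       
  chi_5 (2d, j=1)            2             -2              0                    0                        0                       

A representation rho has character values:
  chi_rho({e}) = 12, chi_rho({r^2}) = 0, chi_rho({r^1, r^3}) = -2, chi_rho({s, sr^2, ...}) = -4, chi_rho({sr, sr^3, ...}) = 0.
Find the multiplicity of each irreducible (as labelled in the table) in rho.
Multiplicities: chi_1: 0, chi_2: 2, chi_3: 1, chi_4: 3, chi_5: 3.

Argument: Use <chi_rho, chi> = (1/|G|) sum_C |C| * chi_rho(C) * conj(chi(C)) with |G| = 8 for each irreducible chi in the table:
  <chi_rho, chi_1> = (1/8)[1*(12)*conj(1) + 1*(0)*conj(1) + 2*(-2)*conj(1) + 2*(-4)*conj(1) + 2*(0)*conj(1)]
      = (1/8)[(12) + (0) + (-4) + (-8) + (0)] = 0/8 = 0
  <chi_rho, chi_2> = (1/8)[1*(12)*conj(1) + 1*(0)*conj(1) + 2*(-2)*conj(1) + 2*(-4)*conj(-1) + 2*(0)*conj(-1)]
      = (1/8)[(12) + (0) + (-4) + (8) + (0)] = 16/8 = 2
  <chi_rho, chi_3> = (1/8)[1*(12)*conj(1) + 1*(0)*conj(1) + 2*(-2)*conj(-1) + 2*(-4)*conj(1) + 2*(0)*conj(-1)]
      = (1/8)[(12) + (0) + (4) + (-8) + (0)] = 8/8 = 1
  <chi_rho, chi_4> = (1/8)[1*(12)*conj(1) + 1*(0)*conj(1) + 2*(-2)*conj(-1) + 2*(-4)*conj(-1) + 2*(0)*conj(1)]
      = (1/8)[(12) + (0) + (4) + (8) + (0)] = 24/8 = 3
  <chi_rho, chi_5> = (1/8)[1*(12)*conj(2) + 1*(0)*conj(-2) + 2*(-2)*conj(0) + 2*(-4)*conj(0) + 2*(0)*conj(0)]
      = (1/8)[(24) + (0) + (0) + (0) + (0)] = 24/8 = 3
Dimension check: dim(rho) = sum (mult * dim) = 0*1 + 2*1 + 1*1 + 3*1 + 3*2 = 12 = chi_rho(e) = 12.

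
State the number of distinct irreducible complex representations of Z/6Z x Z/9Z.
54

Explanation: The number of irreducible complex representations of a finite group equals its number of conjugacy classes. Z/6Z x Z/9Z is abelian of order 54, so every element is its own conjugacy class: 54 classes, so Z/6Z x Z/9Z (order 54) has exactly 54 irreducible complex representations.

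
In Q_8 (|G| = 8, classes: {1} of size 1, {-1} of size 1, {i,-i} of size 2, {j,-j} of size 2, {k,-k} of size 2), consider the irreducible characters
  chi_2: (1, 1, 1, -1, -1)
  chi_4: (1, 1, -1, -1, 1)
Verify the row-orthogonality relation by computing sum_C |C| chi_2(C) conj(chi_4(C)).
Sum = 0; so <chi_2, chi_4> = 0 (distinct irreducibles are orthogonal).

Solution. Compute term by term over conjugacy classes (|C| * chi_2(C) * conj(chi_4(C))):
  1*(1)*conj(1) + 1*(1)*conj(1) + 2*(1)*conj(-1) + 2*(-1)*conj(-1) + 2*(-1)*conj(1)
  = (1) + (1) + (-2) + (2) + (-2)
  = 0.
Dividing by |G| = 8 gives 0/8 = 0, matching the row-orthogonality relation <chi_2, chi_4> = [chi_2 = chi_4].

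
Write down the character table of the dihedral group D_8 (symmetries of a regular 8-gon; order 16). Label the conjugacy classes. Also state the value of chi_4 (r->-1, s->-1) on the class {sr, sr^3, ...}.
Conjugacy classes: {e} of size 1, {r^4} of size 1, {r^1, r^7} of size 2, {r^2, r^6} of size 2, {r^3, r^5} of size 2, {s, sr^2, ...} of size 4, {sr, sr^3, ...} of size 4.
Character table:
  irrep \ class              {e} (size 1)  {r^4} (size 1)  {r^1, r^7} (size 2)  {r^2, r^6} (size 2)  {r^3, r^5} (size 2)  {s, sr^2, ...} (size 4)  {sr, sr^3, ...} (size 4)
  chi_1 (triv)               1             1               1                    1                    1                    1                        1                       
  chi_2 (sign: r->1, s->-1)  1             1               1                    1                    1                    -1                       -1                      
  chi_3 (r->-1, s->1)        1             1               -1                   1                    -1                   1                        -1                      
  chi_4 (r->-1, s->-1)       1             1               -1                   1                    -1                   -1                       1                       
  chi_5 (2d, j=1)            2             -2              sqrt(2)              0                    -sqrt(2)             0                        0                       
  chi_6 (2d, j=2)            2             2               0                    -2                   0                    0                        0                       
  chi_7 (2d, j=3)            2             -2              -sqrt(2)             0                    sqrt(2)              0                        0                       

Spot check: chi_4 (r->-1, s->-1) on {sr, sr^3, ...} = 1.

D_8 has order 2*8 = 16 with 7 conjugacy classes, hence 7 irreducibles. Sum of squared dims 1 + 1 + 1 + 1 + 4 + 4 + 4 = 16 = |G|. Linear characters come from the abelianisation; the 2-dimensional irreps have character r^k -> 2*cos(2*pi*j*k/8), reflections -> 0.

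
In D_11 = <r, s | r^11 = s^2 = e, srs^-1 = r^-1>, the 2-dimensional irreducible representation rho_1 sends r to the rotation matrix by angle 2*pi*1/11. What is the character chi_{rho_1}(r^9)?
chi_{rho_1}(r^9) = 2*cos(2*pi*1*9/11) = 2*cos(4*pi/11)

Solution. rho_1(r^9) is rotation by angle 2*pi*1*9/11, whose trace is 2*cos(2*pi*1*9/11) = 2*cos(4*pi/11).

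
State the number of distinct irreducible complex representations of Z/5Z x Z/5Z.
25

Explanation: The number of irreducible complex representations of a finite group equals its number of conjugacy classes. Z/5Z x Z/5Z is abelian of order 25, so every element is its own conjugacy class: 25 classes, so Z/5Z x Z/5Z (order 25) has exactly 25 irreducible complex representations.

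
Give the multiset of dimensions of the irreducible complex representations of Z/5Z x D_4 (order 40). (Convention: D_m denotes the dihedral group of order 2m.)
Dimensions: 1, 1, 1, 1, 1, 1, 1, 1, 1, 1, 1, 1, 1, 1, 1, 1, 1, 1, 1, 1, 2, 2, 2, 2, 2

Why: There are 25 irreducibles (= number of conjugacy classes). Their dimensions d_i satisfy sum d_i^2 = |G| = 40: 1 + 1 + 1 + 1 + 1 + 1 + 1 + 1 + 1 + 1 + 1 + 1 + 1 + 1 + 1 + 1 + 1 + 1 + 1 + 1 + 4 + 4 + 4 + 4 + 4 = 40. (For the product with Z/5Z: each of the 5 1-dim characters of Z/5Z tensors with each irrep of D_4, giving 5 copies of each D_4-dimension.)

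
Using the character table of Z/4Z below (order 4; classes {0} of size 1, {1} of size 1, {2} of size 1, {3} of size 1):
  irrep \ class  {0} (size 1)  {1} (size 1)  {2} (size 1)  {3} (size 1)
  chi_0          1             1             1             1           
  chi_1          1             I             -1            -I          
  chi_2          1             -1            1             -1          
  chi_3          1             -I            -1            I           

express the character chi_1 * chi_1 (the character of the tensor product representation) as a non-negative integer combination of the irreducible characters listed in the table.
chi_1 tensor chi_1 = chi_2 (all other irreducibles have multiplicity 0).

Details: The character of a tensor product is the pointwise product (chi_1 * chi_1)(C) = chi_1(C) * chi_1(C):
  {0}: (1)*(1), {1}: (I)*(I), {2}: (-1)*(-1), {3}: (-I)*(-I)
so (chi_1 * chi_1) takes values
  {0} -> 1, {1} -> -1, {2} -> 1, {3} -> -1.
Now take the inner product of this character with each irreducible chi from the table, <chi_1*chi_1, chi> = (1/4) sum_C |C| (chi_1*chi_1)(C) conj(chi(C)):
  <chi_1*chi_1, chi_0> = (1/4)[1*(1)*conj(1) + 1*(-1)*conj(1) + 1*(1)*conj(1) + 1*(-1)*conj(1)]
      = (1/4)[(1) + (-1) + (1) + (-1)] = 0/4 = 0
  <chi_1*chi_1, chi_1> = (1/4)[1*(1)*conj(1) + 1*(-1)*conj(I) + 1*(1)*conj(-1) + 1*(-1)*conj(-I)]
      = (1/4)[(1) + (I) + (-1) + (-I)] = 0/4 = 0
  <chi_1*chi_1, chi_2> = (1/4)[1*(1)*conj(1) + 1*(-1)*conj(-1) + 1*(1)*conj(1) + 1*(-1)*conj(-1)]
      = (1/4)[(1) + (1) + (1) + (1)] = 4/4 = 1
  <chi_1*chi_1, chi_3> = (1/4)[1*(1)*conj(1) + 1*(-1)*conj(-I) + 1*(1)*conj(-1) + 1*(-1)*conj(I)]
      = (1/4)[(1) + (-I) + (-1) + (I)] = 0/4 = 0
(Exp terms are combined using exp(i*s)*conj(exp(i*t)) = exp(i*(s-t)), and sums of them are collapsed using the identity that for every m > 1 the m distinct m-th roots of unity sum to 0, e.g. 1 + exp(2*I*pi/3) + exp(-2*I*pi/3) = 0.)
Hence the multiplicities are chi_2: 1. Dimension check: dim(chi_1)*dim(chi_1) = 1*1 = 1 and sum (mult * dim) = 1*1 = 1.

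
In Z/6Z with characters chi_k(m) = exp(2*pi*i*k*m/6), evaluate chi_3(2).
chi_3(2) = zeta_6^6 = 1

Derivation: chi_3(2) = zeta_6^(3*2) = zeta_6^6. Since zeta_6^6 = 1, this equals zeta_6^0 = exp(2*pi*i*0/6) = 1.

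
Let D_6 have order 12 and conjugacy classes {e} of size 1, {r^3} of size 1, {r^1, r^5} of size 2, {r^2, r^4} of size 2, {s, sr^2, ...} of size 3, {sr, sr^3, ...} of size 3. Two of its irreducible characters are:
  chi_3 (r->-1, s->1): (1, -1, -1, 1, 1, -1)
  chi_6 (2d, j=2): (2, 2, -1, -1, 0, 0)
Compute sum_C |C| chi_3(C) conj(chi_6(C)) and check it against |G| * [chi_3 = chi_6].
Sum = 0; so <chi_3, chi_6> = 0 (distinct irreducibles are orthogonal).

Solution. Compute term by term over conjugacy classes (|C| * chi_3(C) * conj(chi_6(C))):
  1*(1)*conj(2) + 1*(-1)*conj(2) + 2*(-1)*conj(-1) + 2*(1)*conj(-1) + 3*(1)*conj(0) + 3*(-1)*conj(0)
  = (2) + (-2) + (2) + (-2) + (0) + (0)
  = 0.
Dividing by |G| = 12 gives 0/12 = 0, matching the row-orthogonality relation <chi_3, chi_6> = [chi_3 = chi_6].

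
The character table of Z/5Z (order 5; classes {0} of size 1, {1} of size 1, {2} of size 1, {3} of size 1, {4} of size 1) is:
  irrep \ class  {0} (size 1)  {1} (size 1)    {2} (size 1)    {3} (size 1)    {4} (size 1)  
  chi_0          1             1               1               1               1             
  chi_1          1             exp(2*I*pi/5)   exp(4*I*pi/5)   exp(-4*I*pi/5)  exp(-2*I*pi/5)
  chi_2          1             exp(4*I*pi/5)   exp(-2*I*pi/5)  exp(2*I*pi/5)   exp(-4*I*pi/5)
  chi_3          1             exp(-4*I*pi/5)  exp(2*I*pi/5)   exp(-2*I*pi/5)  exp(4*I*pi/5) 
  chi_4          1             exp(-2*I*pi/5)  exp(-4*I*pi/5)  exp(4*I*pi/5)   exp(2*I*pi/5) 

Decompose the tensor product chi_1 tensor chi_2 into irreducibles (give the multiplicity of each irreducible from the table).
chi_1 tensor chi_2 = chi_3 (all other irreducibles have multiplicity 0).

Derivation: The character of a tensor product is the pointwise product (chi_1 * chi_2)(C) = chi_1(C) * chi_2(C):
  {0}: (1)*(1), {1}: (exp(2*I*pi/5))*(exp(4*I*pi/5)), {2}: (exp(4*I*pi/5))*(exp(-2*I*pi/5)), {3}: (exp(-4*I*pi/5))*(exp(2*I*pi/5)), {4}: (exp(-2*I*pi/5))*(exp(-4*I*pi/5))
so (chi_1 * chi_2) takes values
  {0} -> 1, {1} -> exp(-4*I*pi/5), {2} -> exp(2*I*pi/5), {3} -> exp(-2*I*pi/5), {4} -> exp(4*I*pi/5).
Now take the inner product of this character with each irreducible chi from the table, <chi_1*chi_2, chi> = (1/5) sum_C |C| (chi_1*chi_2)(C) conj(chi(C)):
  <chi_1*chi_2, chi_0> = (1/5)[1*(1)*conj(1) + 1*(exp(-4*I*pi/5))*conj(1) + 1*(exp(2*I*pi/5))*conj(1) + 1*(exp(-2*I*pi/5))*conj(1) + 1*(exp(4*I*pi/5))*conj(1)]
      = (1/5)[(1) + (exp(-4*I*pi/5)) + (exp(2*I*pi/5)) + (exp(-2*I*pi/5)) + (exp(4*I*pi/5))] = 0/5 = 0
  <chi_1*chi_2, chi_1> = (1/5)[1*(1)*conj(1) + 1*(exp(-4*I*pi/5))*conj(exp(2*I*pi/5)) + 1*(exp(2*I*pi/5))*conj(exp(4*I*pi/5)) + 1*(exp(-2*I*pi/5))*conj(exp(-4*I*pi/5)) + 1*(exp(4*I*pi/5))*conj(exp(-2*I*pi/5))]
      = (1/5)[(1) + (exp(4*I*pi/5)) + (exp(-2*I*pi/5)) + (exp(2*I*pi/5)) + (exp(-4*I*pi/5))] = 0/5 = 0
  <chi_1*chi_2, chi_2> = (1/5)[1*(1)*conj(1) + 1*(exp(-4*I*pi/5))*conj(exp(4*I*pi/5)) + 1*(exp(2*I*pi/5))*conj(exp(-2*I*pi/5)) + 1*(exp(-2*I*pi/5))*conj(exp(2*I*pi/5)) + 1*(exp(4*I*pi/5))*conj(exp(-4*I*pi/5))]
      = (1/5)[(1) + (exp(2*I*pi/5)) + (exp(4*I*pi/5)) + (exp(-4*I*pi/5)) + (exp(-2*I*pi/5))] = 0/5 = 0
  <chi_1*chi_2, chi_3> = (1/5)[1*(1)*conj(1) + 1*(exp(-4*I*pi/5))*conj(exp(-4*I*pi/5)) + 1*(exp(2*I*pi/5))*conj(exp(2*I*pi/5)) + 1*(exp(-2*I*pi/5))*conj(exp(-2*I*pi/5)) + 1*(exp(4*I*pi/5))*conj(exp(4*I*pi/5))]
      = (1/5)[(1) + (1) + (1) + (1) + (1)] = 5/5 = 1
  <chi_1*chi_2, chi_4> = (1/5)[1*(1)*conj(1) + 1*(exp(-4*I*pi/5))*conj(exp(-2*I*pi/5)) + 1*(exp(2*I*pi/5))*conj(exp(-4*I*pi/5)) + 1*(exp(-2*I*pi/5))*conj(exp(4*I*pi/5)) + 1*(exp(4*I*pi/5))*conj(exp(2*I*pi/5))]
      = (1/5)[(1) + (exp(-2*I*pi/5)) + (exp(-4*I*pi/5)) + (exp(4*I*pi/5)) + (exp(2*I*pi/5))] = 0/5 = 0
(Exp terms are combined using exp(i*s)*conj(exp(i*t)) = exp(i*(s-t)), and sums of them are collapsed using the identity that for every m > 1 the m distinct m-th roots of unity sum to 0, e.g. 1 + exp(2*I*pi/3) + exp(-2*I*pi/3) = 0.)
Hence the multiplicities are chi_3: 1. Dimension check: dim(chi_1)*dim(chi_2) = 1*1 = 1 and sum (mult * dim) = 1*1 = 1.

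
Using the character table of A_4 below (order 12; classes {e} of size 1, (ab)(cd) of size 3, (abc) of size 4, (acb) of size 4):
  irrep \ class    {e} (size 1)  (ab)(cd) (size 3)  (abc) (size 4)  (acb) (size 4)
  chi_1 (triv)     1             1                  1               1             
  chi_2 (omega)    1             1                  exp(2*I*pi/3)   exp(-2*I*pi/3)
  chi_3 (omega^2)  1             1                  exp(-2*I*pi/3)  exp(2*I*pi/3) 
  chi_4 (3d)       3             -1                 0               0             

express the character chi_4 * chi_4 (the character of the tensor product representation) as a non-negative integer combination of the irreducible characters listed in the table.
chi_4 tensor chi_4 = chi_1 + chi_2 + chi_3 + 2*chi_4 (all other irreducibles have multiplicity 0).

The character of a tensor product is the pointwise product (chi_4 * chi_4)(C) = chi_4(C) * chi_4(C):
  {e}: (3)*(3), (ab)(cd): (-1)*(-1), (abc): (0)*(0), (acb): (0)*(0)
so (chi_4 * chi_4) takes values
  {e} -> 9, (ab)(cd) -> 1, (abc) -> 0, (acb) -> 0.
Now take the inner product of this character with each irreducible chi from the table, <chi_4*chi_4, chi> = (1/12) sum_C |C| (chi_4*chi_4)(C) conj(chi(C)):
  <chi_4*chi_4, chi_1> = (1/12)[1*(9)*conj(1) + 3*(1)*conj(1) + 4*(0)*conj(1) + 4*(0)*conj(1)]
      = (1/12)[(9) + (3) + (0) + (0)] = 12/12 = 1
  <chi_4*chi_4, chi_2> = (1/12)[1*(9)*conj(1) + 3*(1)*conj(1) + 4*(0)*conj(exp(2*I*pi/3)) + 4*(0)*conj(exp(-2*I*pi/3))]
      = (1/12)[(9) + (3) + (0) + (0)] = 12/12 = 1
  <chi_4*chi_4, chi_3> = (1/12)[1*(9)*conj(1) + 3*(1)*conj(1) + 4*(0)*conj(exp(-2*I*pi/3)) + 4*(0)*conj(exp(2*I*pi/3))]
      = (1/12)[(9) + (3) + (0) + (0)] = 12/12 = 1
  <chi_4*chi_4, chi_4> = (1/12)[1*(9)*conj(3) + 3*(1)*conj(-1) + 4*(0)*conj(0) + 4*(0)*conj(0)]
      = (1/12)[(27) + (-3) + (0) + (0)] = 24/12 = 2
(Exp terms are combined using exp(i*s)*conj(exp(i*t)) = exp(i*(s-t)), and sums of them are collapsed using the identity that for every m > 1 the m distinct m-th roots of unity sum to 0, e.g. 1 + exp(2*I*pi/3) + exp(-2*I*pi/3) = 0.)
Hence the multiplicities are chi_1: 1, chi_2: 1, chi_3: 1, chi_4: 2. Dimension check: dim(chi_4)*dim(chi_4) = 3*3 = 9 and sum (mult * dim) = 1*1 + 1*1 + 1*1 + 2*3 = 9.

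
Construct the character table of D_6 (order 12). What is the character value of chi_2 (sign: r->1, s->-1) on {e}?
Conjugacy classes: {e} of size 1, {r^3} of size 1, {r^1, r^5} of size 2, {r^2, r^4} of size 2, {s, sr^2, ...} of size 3, {sr, sr^3, ...} of size 3.
Character table:
  irrep \ class              {e} (size 1)  {r^3} (size 1)  {r^1, r^5} (size 2)  {r^2, r^4} (size 2)  {s, sr^2, ...} (size 3)  {sr, sr^3, ...} (size 3)
  chi_1 (triv)               1             1               1                    1                    1                        1                       
  chi_2 (sign: r->1, s->-1)  1             1               1                    1                    -1                       -1                      
  chi_3 (r->-1, s->1)        1             -1              -1                   1                    1                        -1                      
  chi_4 (r->-1, s->-1)       1             -1              -1                   1                    -1                       1                       
  chi_5 (2d, j=1)            2             -2              1                    -1                   0                        0                       
  chi_6 (2d, j=2)            2             2               -1                   -1                   0                        0                       

Spot check: chi_2 (sign: r->1, s->-1) on {e} = 1.

Explanation: D_6 has order 2*6 = 12 with 6 conjugacy classes, hence 6 irreducibles. Sum of squared dims 1 + 1 + 1 + 1 + 4 + 4 = 12 = |G|. Linear characters come from the abelianisation; the 2-dimensional irreps have character r^k -> 2*cos(2*pi*j*k/6), reflections -> 0.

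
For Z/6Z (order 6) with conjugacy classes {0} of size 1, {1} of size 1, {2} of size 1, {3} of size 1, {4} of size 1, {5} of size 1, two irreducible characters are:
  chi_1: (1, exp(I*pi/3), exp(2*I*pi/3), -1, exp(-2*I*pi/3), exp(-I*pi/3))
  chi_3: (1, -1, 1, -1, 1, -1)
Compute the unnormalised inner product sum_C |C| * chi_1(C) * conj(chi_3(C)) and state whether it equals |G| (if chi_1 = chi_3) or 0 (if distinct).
Sum = 0; so <chi_1, chi_3> = 0 (distinct irreducibles are orthogonal).

Why: Compute term by term over conjugacy classes (|C| * chi_1(C) * conj(chi_3(C))):
  1*(1)*conj(1) + 1*(exp(I*pi/3))*conj(-1) + 1*(exp(2*I*pi/3))*conj(1) + 1*(-1)*conj(-1) + 1*(exp(-2*I*pi/3))*conj(1) + 1*(exp(-I*pi/3))*conj(-1)
  = (1) + (-exp(I*pi/3)) + (exp(2*I*pi/3)) + (1) + (exp(-2*I*pi/3)) + (-exp(-I*pi/3))
  = 0.
(Exp terms are combined using exp(i*s)*conj(exp(i*t)) = exp(i*(s-t)), and sums of them are collapsed using the identity that for every m > 1 the m distinct m-th roots of unity sum to 0, e.g. 1 + exp(2*I*pi/3) + exp(-2*I*pi/3) = 0.)
Dividing by |G| = 6 gives 0/6 = 0, matching the row-orthogonality relation <chi_1, chi_3> = [chi_1 = chi_3].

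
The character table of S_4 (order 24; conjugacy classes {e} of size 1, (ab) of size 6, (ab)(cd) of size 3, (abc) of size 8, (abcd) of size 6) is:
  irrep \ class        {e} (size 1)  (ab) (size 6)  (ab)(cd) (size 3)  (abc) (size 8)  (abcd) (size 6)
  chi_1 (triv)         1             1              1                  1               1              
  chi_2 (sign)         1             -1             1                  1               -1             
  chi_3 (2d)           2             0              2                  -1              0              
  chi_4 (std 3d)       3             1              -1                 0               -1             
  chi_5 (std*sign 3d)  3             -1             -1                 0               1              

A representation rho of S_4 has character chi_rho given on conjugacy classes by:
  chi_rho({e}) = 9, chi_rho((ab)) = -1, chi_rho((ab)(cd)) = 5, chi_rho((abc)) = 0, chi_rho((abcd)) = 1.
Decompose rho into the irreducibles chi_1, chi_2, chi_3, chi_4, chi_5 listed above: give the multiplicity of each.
Multiplicities: chi_1: 1, chi_2: 1, chi_3: 2, chi_4: 0, chi_5: 1.

Argument: Use <chi_rho, chi> = (1/|G|) sum_C |C| * chi_rho(C) * conj(chi(C)) with |G| = 24 for each irreducible chi in the table:
  <chi_rho, chi_1> = (1/24)[1*(9)*conj(1) + 6*(-1)*conj(1) + 3*(5)*conj(1) + 8*(0)*conj(1) + 6*(1)*conj(1)]
      = (1/24)[(9) + (-6) + (15) + (0) + (6)] = 24/24 = 1
  <chi_rho, chi_2> = (1/24)[1*(9)*conj(1) + 6*(-1)*conj(-1) + 3*(5)*conj(1) + 8*(0)*conj(1) + 6*(1)*conj(-1)]
      = (1/24)[(9) + (6) + (15) + (0) + (-6)] = 24/24 = 1
  <chi_rho, chi_3> = (1/24)[1*(9)*conj(2) + 6*(-1)*conj(0) + 3*(5)*conj(2) + 8*(0)*conj(-1) + 6*(1)*conj(0)]
      = (1/24)[(18) + (0) + (30) + (0) + (0)] = 48/24 = 2
  <chi_rho, chi_4> = (1/24)[1*(9)*conj(3) + 6*(-1)*conj(1) + 3*(5)*conj(-1) + 8*(0)*conj(0) + 6*(1)*conj(-1)]
      = (1/24)[(27) + (-6) + (-15) + (0) + (-6)] = 0/24 = 0
  <chi_rho, chi_5> = (1/24)[1*(9)*conj(3) + 6*(-1)*conj(-1) + 3*(5)*conj(-1) + 8*(0)*conj(0) + 6*(1)*conj(1)]
      = (1/24)[(27) + (6) + (-15) + (0) + (6)] = 24/24 = 1
Dimension check: dim(rho) = sum (mult * dim) = 1*1 + 1*1 + 2*2 + 0*3 + 1*3 = 9 = chi_rho(e) = 9.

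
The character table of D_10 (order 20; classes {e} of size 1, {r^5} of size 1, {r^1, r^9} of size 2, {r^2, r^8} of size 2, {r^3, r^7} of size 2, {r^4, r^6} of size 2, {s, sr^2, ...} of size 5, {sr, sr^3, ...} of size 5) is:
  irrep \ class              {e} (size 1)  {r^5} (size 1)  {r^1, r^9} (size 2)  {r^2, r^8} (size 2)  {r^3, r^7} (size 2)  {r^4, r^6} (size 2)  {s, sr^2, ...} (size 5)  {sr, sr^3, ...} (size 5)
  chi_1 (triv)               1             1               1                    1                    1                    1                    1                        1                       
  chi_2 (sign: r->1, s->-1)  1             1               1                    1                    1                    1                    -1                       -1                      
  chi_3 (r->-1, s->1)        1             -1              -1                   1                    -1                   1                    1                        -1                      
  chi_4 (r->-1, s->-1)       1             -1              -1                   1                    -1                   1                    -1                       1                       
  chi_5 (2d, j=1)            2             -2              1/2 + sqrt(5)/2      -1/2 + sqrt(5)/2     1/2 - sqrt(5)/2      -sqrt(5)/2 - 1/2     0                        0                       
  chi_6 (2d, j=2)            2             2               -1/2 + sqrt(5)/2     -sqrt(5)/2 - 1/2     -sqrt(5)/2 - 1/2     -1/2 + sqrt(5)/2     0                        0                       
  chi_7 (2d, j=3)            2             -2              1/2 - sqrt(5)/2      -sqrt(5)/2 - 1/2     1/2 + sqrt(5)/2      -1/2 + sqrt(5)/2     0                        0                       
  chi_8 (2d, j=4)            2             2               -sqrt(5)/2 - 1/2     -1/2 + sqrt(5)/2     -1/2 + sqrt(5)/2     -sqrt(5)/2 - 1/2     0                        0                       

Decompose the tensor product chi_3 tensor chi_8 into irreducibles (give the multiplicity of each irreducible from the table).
chi_3 tensor chi_8 = chi_5 (all other irreducibles have multiplicity 0).

Argument: The character of a tensor product is the pointwise product (chi_3 * chi_8)(C) = chi_3(C) * chi_8(C):
  {e}: (1)*(2), {r^5}: (-1)*(2), {r^1, r^9}: (-1)*(-sqrt(5)/2 - 1/2), {r^2, r^8}: (1)*(-1/2 + sqrt(5)/2), {r^3, r^7}: (-1)*(-1/2 + sqrt(5)/2), {r^4, r^6}: (1)*(-sqrt(5)/2 - 1/2), {s, sr^2, ...}: (1)*(0), {sr, sr^3, ...}: (-1)*(0)
so (chi_3 * chi_8) takes values
  {e} -> 2, {r^5} -> -2, {r^1, r^9} -> 1/2 + sqrt(5)/2, {r^2, r^8} -> -1/2 + sqrt(5)/2, {r^3, r^7} -> 1/2 - sqrt(5)/2, {r^4, r^6} -> -sqrt(5)/2 - 1/2, {s, sr^2, ...} -> 0, {sr, sr^3, ...} -> 0.
Now take the inner product of this character with each irreducible chi from the table, <chi_3*chi_8, chi> = (1/20) sum_C |C| (chi_3*chi_8)(C) conj(chi(C)):
  <chi_3*chi_8, chi_1> = (1/20)[1*(2)*conj(1) + 1*(-2)*conj(1) + 2*(1/2 + sqrt(5)/2)*conj(1) + 2*(-1/2 + sqrt(5)/2)*conj(1) + 2*(1/2 - sqrt(5)/2)*conj(1) + 2*(-sqrt(5)/2 - 1/2)*conj(1) + 5*(0)*conj(1) + 5*(0)*conj(1)]
      = (1/20)[(2) + (-2) + (1 + sqrt(5)) + (-1 + sqrt(5)) + (1 - sqrt(5)) + (-sqrt(5) - 1) + (0) + (0)] = 0/20 = 0
  <chi_3*chi_8, chi_2> = (1/20)[1*(2)*conj(1) + 1*(-2)*conj(1) + 2*(1/2 + sqrt(5)/2)*conj(1) + 2*(-1/2 + sqrt(5)/2)*conj(1) + 2*(1/2 - sqrt(5)/2)*conj(1) + 2*(-sqrt(5)/2 - 1/2)*conj(1) + 5*(0)*conj(-1) + 5*(0)*conj(-1)]
      = (1/20)[(2) + (-2) + (1 + sqrt(5)) + (-1 + sqrt(5)) + (1 - sqrt(5)) + (-sqrt(5) - 1) + (0) + (0)] = 0/20 = 0
  <chi_3*chi_8, chi_3> = (1/20)[1*(2)*conj(1) + 1*(-2)*conj(-1) + 2*(1/2 + sqrt(5)/2)*conj(-1) + 2*(-1/2 + sqrt(5)/2)*conj(1) + 2*(1/2 - sqrt(5)/2)*conj(-1) + 2*(-sqrt(5)/2 - 1/2)*conj(1) + 5*(0)*conj(1) + 5*(0)*conj(-1)]
      = (1/20)[(2) + (2) + (-sqrt(5) - 1) + (-1 + sqrt(5)) + (-1 + sqrt(5)) + (-sqrt(5) - 1) + (0) + (0)] = 0/20 = 0
  <chi_3*chi_8, chi_4> = (1/20)[1*(2)*conj(1) + 1*(-2)*conj(-1) + 2*(1/2 + sqrt(5)/2)*conj(-1) + 2*(-1/2 + sqrt(5)/2)*conj(1) + 2*(1/2 - sqrt(5)/2)*conj(-1) + 2*(-sqrt(5)/2 - 1/2)*conj(1) + 5*(0)*conj(-1) + 5*(0)*conj(1)]
      = (1/20)[(2) + (2) + (-sqrt(5) - 1) + (-1 + sqrt(5)) + (-1 + sqrt(5)) + (-sqrt(5) - 1) + (0) + (0)] = 0/20 = 0
  <chi_3*chi_8, chi_5> = (1/20)[1*(2)*conj(2) + 1*(-2)*conj(-2) + 2*(1/2 + sqrt(5)/2)*conj(1/2 + sqrt(5)/2) + 2*(-1/2 + sqrt(5)/2)*conj(-1/2 + sqrt(5)/2) + 2*(1/2 - sqrt(5)/2)*conj(1/2 - sqrt(5)/2) + 2*(-sqrt(5)/2 - 1/2)*conj(-sqrt(5)/2 - 1/2) + 5*(0)*conj(0) + 5*(0)*conj(0)]
      = (1/20)[(4) + (4) + (sqrt(5) + 3) + (3 - sqrt(5)) + (3 - sqrt(5)) + (sqrt(5) + 3) + (0) + (0)] = 20/20 = 1
  <chi_3*chi_8, chi_6> = (1/20)[1*(2)*conj(2) + 1*(-2)*conj(2) + 2*(1/2 + sqrt(5)/2)*conj(-1/2 + sqrt(5)/2) + 2*(-1/2 + sqrt(5)/2)*conj(-sqrt(5)/2 - 1/2) + 2*(1/2 - sqrt(5)/2)*conj(-sqrt(5)/2 - 1/2) + 2*(-sqrt(5)/2 - 1/2)*conj(-1/2 + sqrt(5)/2) + 5*(0)*conj(0) + 5*(0)*conj(0)]
      = (1/20)[(4) + (-4) + (2) + (-2) + (2) + (-2) + (0) + (0)] = 0/20 = 0
  <chi_3*chi_8, chi_7> = (1/20)[1*(2)*conj(2) + 1*(-2)*conj(-2) + 2*(1/2 + sqrt(5)/2)*conj(1/2 - sqrt(5)/2) + 2*(-1/2 + sqrt(5)/2)*conj(-sqrt(5)/2 - 1/2) + 2*(1/2 - sqrt(5)/2)*conj(1/2 + sqrt(5)/2) + 2*(-sqrt(5)/2 - 1/2)*conj(-1/2 + sqrt(5)/2) + 5*(0)*conj(0) + 5*(0)*conj(0)]
      = (1/20)[(4) + (4) + (-2) + (-2) + (-2) + (-2) + (0) + (0)] = 0/20 = 0
  <chi_3*chi_8, chi_8> = (1/20)[1*(2)*conj(2) + 1*(-2)*conj(2) + 2*(1/2 + sqrt(5)/2)*conj(-sqrt(5)/2 - 1/2) + 2*(-1/2 + sqrt(5)/2)*conj(-1/2 + sqrt(5)/2) + 2*(1/2 - sqrt(5)/2)*conj(-1/2 + sqrt(5)/2) + 2*(-sqrt(5)/2 - 1/2)*conj(-sqrt(5)/2 - 1/2) + 5*(0)*conj(0) + 5*(0)*conj(0)]
      = (1/20)[(4) + (-4) + (-3 - sqrt(5)) + (3 - sqrt(5)) + (-3 + sqrt(5)) + (sqrt(5) + 3) + (0) + (0)] = 0/20 = 0
Hence the multiplicities are chi_5: 1. Dimension check: dim(chi_3)*dim(chi_8) = 1*2 = 2 and sum (mult * dim) = 1*2 = 2.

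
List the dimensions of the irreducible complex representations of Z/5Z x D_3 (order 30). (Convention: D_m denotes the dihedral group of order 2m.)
Dimensions: 1, 1, 1, 1, 1, 1, 1, 1, 1, 1, 2, 2, 2, 2, 2

Reasoning: There are 15 irreducibles (= number of conjugacy classes). Their dimensions d_i satisfy sum d_i^2 = |G| = 30: 1 + 1 + 1 + 1 + 1 + 1 + 1 + 1 + 1 + 1 + 4 + 4 + 4 + 4 + 4 = 30. (For the product with Z/5Z: each of the 5 1-dim characters of Z/5Z tensors with each irrep of D_3, giving 5 copies of each D_3-dimension.)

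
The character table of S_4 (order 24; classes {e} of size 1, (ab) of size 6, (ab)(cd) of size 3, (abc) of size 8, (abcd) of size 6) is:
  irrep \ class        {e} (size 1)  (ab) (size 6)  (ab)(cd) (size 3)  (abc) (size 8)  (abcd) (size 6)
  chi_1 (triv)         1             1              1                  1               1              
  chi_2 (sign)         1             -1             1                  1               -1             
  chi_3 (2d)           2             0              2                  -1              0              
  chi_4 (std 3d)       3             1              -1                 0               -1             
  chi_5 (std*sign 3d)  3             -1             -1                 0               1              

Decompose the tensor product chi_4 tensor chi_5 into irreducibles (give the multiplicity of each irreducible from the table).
chi_4 tensor chi_5 = chi_2 + chi_3 + chi_4 + chi_5 (all other irreducibles have multiplicity 0).

The character of a tensor product is the pointwise product (chi_4 * chi_5)(C) = chi_4(C) * chi_5(C):
  {e}: (3)*(3), (ab): (1)*(-1), (ab)(cd): (-1)*(-1), (abc): (0)*(0), (abcd): (-1)*(1)
so (chi_4 * chi_5) takes values
  {e} -> 9, (ab) -> -1, (ab)(cd) -> 1, (abc) -> 0, (abcd) -> -1.
Now take the inner product of this character with each irreducible chi from the table, <chi_4*chi_5, chi> = (1/24) sum_C |C| (chi_4*chi_5)(C) conj(chi(C)):
  <chi_4*chi_5, chi_1> = (1/24)[1*(9)*conj(1) + 6*(-1)*conj(1) + 3*(1)*conj(1) + 8*(0)*conj(1) + 6*(-1)*conj(1)]
      = (1/24)[(9) + (-6) + (3) + (0) + (-6)] = 0/24 = 0
  <chi_4*chi_5, chi_2> = (1/24)[1*(9)*conj(1) + 6*(-1)*conj(-1) + 3*(1)*conj(1) + 8*(0)*conj(1) + 6*(-1)*conj(-1)]
      = (1/24)[(9) + (6) + (3) + (0) + (6)] = 24/24 = 1
  <chi_4*chi_5, chi_3> = (1/24)[1*(9)*conj(2) + 6*(-1)*conj(0) + 3*(1)*conj(2) + 8*(0)*conj(-1) + 6*(-1)*conj(0)]
      = (1/24)[(18) + (0) + (6) + (0) + (0)] = 24/24 = 1
  <chi_4*chi_5, chi_4> = (1/24)[1*(9)*conj(3) + 6*(-1)*conj(1) + 3*(1)*conj(-1) + 8*(0)*conj(0) + 6*(-1)*conj(-1)]
      = (1/24)[(27) + (-6) + (-3) + (0) + (6)] = 24/24 = 1
  <chi_4*chi_5, chi_5> = (1/24)[1*(9)*conj(3) + 6*(-1)*conj(-1) + 3*(1)*conj(-1) + 8*(0)*conj(0) + 6*(-1)*conj(1)]
      = (1/24)[(27) + (6) + (-3) + (0) + (-6)] = 24/24 = 1
Hence the multiplicities are chi_2: 1, chi_3: 1, chi_4: 1, chi_5: 1. Dimension check: dim(chi_4)*dim(chi_5) = 3*3 = 9 and sum (mult * dim) = 1*1 + 1*2 + 1*3 + 1*3 = 9.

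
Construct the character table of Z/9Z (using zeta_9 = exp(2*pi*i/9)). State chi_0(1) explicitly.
Character table of Z/9Z (irreps indexed chi_0,...,chi_8 with chi_k(m) = zeta_9^(k*m), zeta_9 = exp(2*pi*i/9)):
  irrep \ class  {0} (size 1)  {1} (size 1)    {2} (size 1)    {3} (size 1)    {4} (size 1)    {5} (size 1)    {6} (size 1)    {7} (size 1)    {8} (size 1)  
  chi_0          1             1               1               1               1               1               1               1               1             
  chi_1          1             exp(2*I*pi/9)   exp(4*I*pi/9)   exp(2*I*pi/3)   exp(8*I*pi/9)   exp(-8*I*pi/9)  exp(-2*I*pi/3)  exp(-4*I*pi/9)  exp(-2*I*pi/9)
  chi_2          1             exp(4*I*pi/9)   exp(8*I*pi/9)   exp(-2*I*pi/3)  exp(-2*I*pi/9)  exp(2*I*pi/9)   exp(2*I*pi/3)   exp(-8*I*pi/9)  exp(-4*I*pi/9)
  chi_3          1             exp(2*I*pi/3)   exp(-2*I*pi/3)  1               exp(2*I*pi/3)   exp(-2*I*pi/3)  1               exp(2*I*pi/3)   exp(-2*I*pi/3)
  chi_4          1             exp(8*I*pi/9)   exp(-2*I*pi/9)  exp(2*I*pi/3)   exp(-4*I*pi/9)  exp(4*I*pi/9)   exp(-2*I*pi/3)  exp(2*I*pi/9)   exp(-8*I*pi/9)
  chi_5          1             exp(-8*I*pi/9)  exp(2*I*pi/9)   exp(-2*I*pi/3)  exp(4*I*pi/9)   exp(-4*I*pi/9)  exp(2*I*pi/3)   exp(-2*I*pi/9)  exp(8*I*pi/9) 
  chi_6          1             exp(-2*I*pi/3)  exp(2*I*pi/3)   1               exp(-2*I*pi/3)  exp(2*I*pi/3)   1               exp(-2*I*pi/3)  exp(2*I*pi/3) 
  chi_7          1             exp(-4*I*pi/9)  exp(-8*I*pi/9)  exp(2*I*pi/3)   exp(2*I*pi/9)   exp(-2*I*pi/9)  exp(-2*I*pi/3)  exp(8*I*pi/9)   exp(4*I*pi/9) 
  chi_8          1             exp(-2*I*pi/9)  exp(-4*I*pi/9)  exp(-2*I*pi/3)  exp(-8*I*pi/9)  exp(8*I*pi/9)   exp(2*I*pi/3)   exp(4*I*pi/9)   exp(2*I*pi/9) 

Spot check: chi_0(1) = zeta_9^(0*1) = zeta_9^0 = 1.

Argument: Z/9Z is abelian, so all 9 irreducible complex representations are 1-dimensional. They are given by chi_k(m) = zeta_9^(k*m) for k = 0,...,8. Row orthogonality: sum_m chi_k(m) conj(chi_l(m)) = 9 * [k = l].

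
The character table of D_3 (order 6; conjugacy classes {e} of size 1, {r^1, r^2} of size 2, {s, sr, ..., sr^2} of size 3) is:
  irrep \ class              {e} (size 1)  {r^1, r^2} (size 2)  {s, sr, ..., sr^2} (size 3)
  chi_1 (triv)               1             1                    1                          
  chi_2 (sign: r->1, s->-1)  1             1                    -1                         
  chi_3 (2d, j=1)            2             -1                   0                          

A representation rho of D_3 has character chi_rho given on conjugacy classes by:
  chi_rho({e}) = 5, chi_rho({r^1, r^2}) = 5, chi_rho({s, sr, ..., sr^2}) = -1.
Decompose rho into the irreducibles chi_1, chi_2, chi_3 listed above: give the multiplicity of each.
Multiplicities: chi_1: 2, chi_2: 3, chi_3: 0.

Working: Use <chi_rho, chi> = (1/|G|) sum_C |C| * chi_rho(C) * conj(chi(C)) with |G| = 6 for each irreducible chi in the table:
  <chi_rho, chi_1> = (1/6)[1*(5)*conj(1) + 2*(5)*conj(1) + 3*(-1)*conj(1)]
      = (1/6)[(5) + (10) + (-3)] = 12/6 = 2
  <chi_rho, chi_2> = (1/6)[1*(5)*conj(1) + 2*(5)*conj(1) + 3*(-1)*conj(-1)]
      = (1/6)[(5) + (10) + (3)] = 18/6 = 3
  <chi_rho, chi_3> = (1/6)[1*(5)*conj(2) + 2*(5)*conj(-1) + 3*(-1)*conj(0)]
      = (1/6)[(10) + (-10) + (0)] = 0/6 = 0
Dimension check: dim(rho) = sum (mult * dim) = 2*1 + 3*1 + 0*2 = 5 = chi_rho(e) = 5.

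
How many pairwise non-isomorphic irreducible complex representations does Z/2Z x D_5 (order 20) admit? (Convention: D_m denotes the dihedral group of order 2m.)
8

Reasoning: The number of irreducible complex representations of a finite group equals its number of conjugacy classes. For a direct product, #classes(G x H) = #classes(G) * #classes(H). Z/2Z has 2 classes (abelian), D_5 has 4 classes, so 2 * 4 = 8, so Z/2Z x D_5 (order 20) has exactly 8 irreducible complex representations.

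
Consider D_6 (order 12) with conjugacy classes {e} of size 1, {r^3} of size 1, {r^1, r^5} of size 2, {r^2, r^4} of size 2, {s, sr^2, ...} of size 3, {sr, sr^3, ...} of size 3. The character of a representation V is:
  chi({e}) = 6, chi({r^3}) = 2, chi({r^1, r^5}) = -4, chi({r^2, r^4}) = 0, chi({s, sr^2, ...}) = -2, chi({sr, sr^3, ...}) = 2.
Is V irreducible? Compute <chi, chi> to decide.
Not irreducible (reducible): <chi, chi> = 8 > 1.

Reasoning: <chi, chi> = (1/|G|) sum_C |C| * |chi(C)|^2 = (1/12)[1*|6|^2 + 1*|2|^2 + 2*|-4|^2 + 2*|0|^2 + 3*|-2|^2 + 3*|2|^2]
  = (1/12)[(36) + (4) + (32) + (0) + (12) + (12)] = 96/12 = 8.
A character is irreducible iff <chi, chi> = 1, so this representation is reducible.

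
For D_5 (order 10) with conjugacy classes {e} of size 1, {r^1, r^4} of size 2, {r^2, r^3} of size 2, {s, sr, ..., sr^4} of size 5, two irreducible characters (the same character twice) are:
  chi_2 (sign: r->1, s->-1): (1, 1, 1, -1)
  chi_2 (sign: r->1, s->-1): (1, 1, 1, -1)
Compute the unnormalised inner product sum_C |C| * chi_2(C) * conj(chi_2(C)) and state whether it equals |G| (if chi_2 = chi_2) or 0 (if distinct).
Sum = 10 = |G| = 10; so <chi_2, chi_2> = 1 (norm-1 confirms irreducibility).

Working: Compute term by term over conjugacy classes (|C| * chi_2(C) * conj(chi_2(C))):
  1*(1)*conj(1) + 2*(1)*conj(1) + 2*(1)*conj(1) + 5*(-1)*conj(-1)
  = (1) + (2) + (2) + (5)
  = 10.
Dividing by |G| = 10 gives 10/10 = 1, matching the row-orthogonality relation <chi_2, chi_2> = [chi_2 = chi_2].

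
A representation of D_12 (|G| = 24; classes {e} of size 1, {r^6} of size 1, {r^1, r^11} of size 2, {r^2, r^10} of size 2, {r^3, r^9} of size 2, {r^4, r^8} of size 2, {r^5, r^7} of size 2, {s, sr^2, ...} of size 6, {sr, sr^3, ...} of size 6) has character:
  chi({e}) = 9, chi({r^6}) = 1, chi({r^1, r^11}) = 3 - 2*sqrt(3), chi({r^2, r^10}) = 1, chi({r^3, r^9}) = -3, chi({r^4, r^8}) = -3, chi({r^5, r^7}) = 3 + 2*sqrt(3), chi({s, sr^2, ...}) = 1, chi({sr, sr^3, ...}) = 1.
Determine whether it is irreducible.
Not irreducible (reducible): <chi, chi> = 9 > 1.

Proof sketch: <chi, chi> = (1/|G|) sum_C |C| * |chi(C)|^2 = (1/24)[1*|9|^2 + 1*|1|^2 + 2*|3 - 2*sqrt(3)|^2 + 2*|1|^2 + 2*|-3|^2 + 2*|-3|^2 + 2*|3 + 2*sqrt(3)|^2 + 6*|1|^2 + 6*|1|^2]
  = (1/24)[(81) + (1) + (42 - 24*sqrt(3)) + (2) + (18) + (18) + (24*sqrt(3) + 42) + (6) + (6)] = 216/24 = 9.
A character is irreducible iff <chi, chi> = 1, so this representation is reducible.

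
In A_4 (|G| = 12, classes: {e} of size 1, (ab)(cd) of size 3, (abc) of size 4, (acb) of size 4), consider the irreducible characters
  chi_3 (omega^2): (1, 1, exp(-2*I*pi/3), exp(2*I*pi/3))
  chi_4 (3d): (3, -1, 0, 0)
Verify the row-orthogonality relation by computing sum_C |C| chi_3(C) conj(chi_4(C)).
Sum = 0; so <chi_3, chi_4> = 0 (distinct irreducibles are orthogonal).

Compute term by term over conjugacy classes (|C| * chi_3(C) * conj(chi_4(C))):
  1*(1)*conj(3) + 3*(1)*conj(-1) + 4*(exp(-2*I*pi/3))*conj(0) + 4*(exp(2*I*pi/3))*conj(0)
  = (3) + (-3) + (0) + (0)
  = 0.
(Exp terms are combined using exp(i*s)*conj(exp(i*t)) = exp(i*(s-t)), and sums of them are collapsed using the identity that for every m > 1 the m distinct m-th roots of unity sum to 0, e.g. 1 + exp(2*I*pi/3) + exp(-2*I*pi/3) = 0.)
Dividing by |G| = 12 gives 0/12 = 0, matching the row-orthogonality relation <chi_3, chi_4> = [chi_3 = chi_4].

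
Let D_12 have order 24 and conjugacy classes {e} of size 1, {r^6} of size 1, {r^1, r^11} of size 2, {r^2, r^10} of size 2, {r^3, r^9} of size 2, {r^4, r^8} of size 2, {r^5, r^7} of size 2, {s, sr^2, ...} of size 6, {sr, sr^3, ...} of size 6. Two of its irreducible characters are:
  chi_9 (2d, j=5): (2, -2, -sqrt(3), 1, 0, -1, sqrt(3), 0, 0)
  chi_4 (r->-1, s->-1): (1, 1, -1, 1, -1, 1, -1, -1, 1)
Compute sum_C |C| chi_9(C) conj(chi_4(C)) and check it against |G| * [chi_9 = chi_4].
Sum = 0; so <chi_9, chi_4> = 0 (distinct irreducibles are orthogonal).

Solution. Compute term by term over conjugacy classes (|C| * chi_9(C) * conj(chi_4(C))):
  1*(2)*conj(1) + 1*(-2)*conj(1) + 2*(-sqrt(3))*conj(-1) + 2*(1)*conj(1) + 2*(0)*conj(-1) + 2*(-1)*conj(1) + 2*(sqrt(3))*conj(-1) + 6*(0)*conj(-1) + 6*(0)*conj(1)
  = (2) + (-2) + (2*sqrt(3)) + (2) + (0) + (-2) + (-2*sqrt(3)) + (0) + (0)
  = 0.
Dividing by |G| = 24 gives 0/24 = 0, matching the row-orthogonality relation <chi_9, chi_4> = [chi_9 = chi_4].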